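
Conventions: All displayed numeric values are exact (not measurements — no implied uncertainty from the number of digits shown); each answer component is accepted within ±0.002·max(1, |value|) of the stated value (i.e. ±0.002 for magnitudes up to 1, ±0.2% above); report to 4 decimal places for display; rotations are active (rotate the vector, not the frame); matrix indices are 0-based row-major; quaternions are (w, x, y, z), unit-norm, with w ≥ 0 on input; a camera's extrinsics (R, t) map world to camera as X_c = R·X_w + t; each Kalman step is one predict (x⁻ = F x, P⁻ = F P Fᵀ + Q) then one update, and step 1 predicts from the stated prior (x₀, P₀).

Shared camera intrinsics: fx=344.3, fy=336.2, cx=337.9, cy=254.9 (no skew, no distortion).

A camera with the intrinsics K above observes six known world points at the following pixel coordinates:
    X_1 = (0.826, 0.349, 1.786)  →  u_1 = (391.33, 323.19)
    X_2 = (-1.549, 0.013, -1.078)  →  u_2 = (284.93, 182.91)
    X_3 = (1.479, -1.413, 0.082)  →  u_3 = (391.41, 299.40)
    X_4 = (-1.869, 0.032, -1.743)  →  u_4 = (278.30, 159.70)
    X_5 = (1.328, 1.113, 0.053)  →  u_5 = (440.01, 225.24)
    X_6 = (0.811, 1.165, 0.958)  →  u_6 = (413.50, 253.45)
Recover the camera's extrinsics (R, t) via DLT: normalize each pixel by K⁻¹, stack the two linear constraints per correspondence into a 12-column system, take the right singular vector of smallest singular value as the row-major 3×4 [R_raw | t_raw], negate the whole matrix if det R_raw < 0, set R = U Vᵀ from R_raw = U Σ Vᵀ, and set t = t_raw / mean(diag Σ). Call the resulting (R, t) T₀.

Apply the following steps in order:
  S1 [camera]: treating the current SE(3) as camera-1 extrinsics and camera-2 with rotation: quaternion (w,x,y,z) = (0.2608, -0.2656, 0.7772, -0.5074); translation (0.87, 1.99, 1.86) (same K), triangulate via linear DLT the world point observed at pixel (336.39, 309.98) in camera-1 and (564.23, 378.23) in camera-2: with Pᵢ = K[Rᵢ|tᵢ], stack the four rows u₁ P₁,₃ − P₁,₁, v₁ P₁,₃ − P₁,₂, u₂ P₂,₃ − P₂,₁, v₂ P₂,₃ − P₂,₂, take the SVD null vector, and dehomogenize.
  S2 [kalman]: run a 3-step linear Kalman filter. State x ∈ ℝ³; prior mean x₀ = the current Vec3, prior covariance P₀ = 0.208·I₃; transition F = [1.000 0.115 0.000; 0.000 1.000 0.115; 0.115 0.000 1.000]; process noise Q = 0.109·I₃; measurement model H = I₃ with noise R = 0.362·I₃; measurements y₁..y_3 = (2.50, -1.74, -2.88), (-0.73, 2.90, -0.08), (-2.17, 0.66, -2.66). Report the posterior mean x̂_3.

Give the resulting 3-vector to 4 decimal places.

result = (-0.7506, 0.4043, -1.3597)

source (pnp_recover): camera pose = R=[0.9517 0.2709 -0.1445; 0.2835 -0.5951 0.7520; 0.1178 -0.7566 -0.6431], t=(0.2101, -0.2800, 6.6801)
after S1 (triangulate): (0.1791, -0.9744, 1.0125)
after S2 (kf_track): (-0.7506, 0.4043, -1.3597)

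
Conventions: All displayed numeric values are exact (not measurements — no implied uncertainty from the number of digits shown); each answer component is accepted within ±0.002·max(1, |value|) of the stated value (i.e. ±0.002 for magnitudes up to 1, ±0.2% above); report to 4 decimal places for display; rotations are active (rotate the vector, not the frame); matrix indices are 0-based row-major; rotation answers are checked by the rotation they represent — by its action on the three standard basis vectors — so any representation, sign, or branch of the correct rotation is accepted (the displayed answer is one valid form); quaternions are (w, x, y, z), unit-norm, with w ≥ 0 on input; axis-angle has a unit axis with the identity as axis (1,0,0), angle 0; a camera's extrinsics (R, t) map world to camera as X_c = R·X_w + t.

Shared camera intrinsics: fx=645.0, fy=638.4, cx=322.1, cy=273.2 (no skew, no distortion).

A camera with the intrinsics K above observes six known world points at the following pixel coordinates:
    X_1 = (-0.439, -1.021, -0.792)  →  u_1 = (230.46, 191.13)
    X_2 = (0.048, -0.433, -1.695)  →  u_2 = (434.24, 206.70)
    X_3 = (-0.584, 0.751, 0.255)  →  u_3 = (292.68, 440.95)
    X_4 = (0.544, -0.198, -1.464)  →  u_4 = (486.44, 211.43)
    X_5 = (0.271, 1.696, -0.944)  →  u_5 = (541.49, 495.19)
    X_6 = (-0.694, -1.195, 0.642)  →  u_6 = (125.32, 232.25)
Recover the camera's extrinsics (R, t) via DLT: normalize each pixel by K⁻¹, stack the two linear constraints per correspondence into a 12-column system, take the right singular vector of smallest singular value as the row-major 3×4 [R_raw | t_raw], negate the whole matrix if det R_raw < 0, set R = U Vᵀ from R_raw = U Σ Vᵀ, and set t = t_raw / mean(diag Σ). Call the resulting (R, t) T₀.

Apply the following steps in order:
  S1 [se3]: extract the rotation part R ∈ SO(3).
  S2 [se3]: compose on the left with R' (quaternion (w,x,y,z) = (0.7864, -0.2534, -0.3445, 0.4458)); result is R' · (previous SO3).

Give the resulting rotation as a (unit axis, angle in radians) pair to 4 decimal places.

source (pnp_recover): camera pose = R=[0.7307 0.5029 -0.4617; -0.5065 0.8528 0.1273; 0.4578 0.1408 0.8778], t=(-0.0500, 0.2800, 4.6900)
after S1 (rot_of_se3): [0.7307 0.5029 -0.4617; -0.5065 0.8528 0.1273; 0.4578 0.1408 0.8778]
after S2 (compose_so3): [0.1821 -0.3735 -0.9096; 0.4415 0.8576 -0.2637; 0.8786 -0.3536 0.3210]

rotation (axis_angle) = ((-0.0457, -0.9090, 0.4143), 1.3894)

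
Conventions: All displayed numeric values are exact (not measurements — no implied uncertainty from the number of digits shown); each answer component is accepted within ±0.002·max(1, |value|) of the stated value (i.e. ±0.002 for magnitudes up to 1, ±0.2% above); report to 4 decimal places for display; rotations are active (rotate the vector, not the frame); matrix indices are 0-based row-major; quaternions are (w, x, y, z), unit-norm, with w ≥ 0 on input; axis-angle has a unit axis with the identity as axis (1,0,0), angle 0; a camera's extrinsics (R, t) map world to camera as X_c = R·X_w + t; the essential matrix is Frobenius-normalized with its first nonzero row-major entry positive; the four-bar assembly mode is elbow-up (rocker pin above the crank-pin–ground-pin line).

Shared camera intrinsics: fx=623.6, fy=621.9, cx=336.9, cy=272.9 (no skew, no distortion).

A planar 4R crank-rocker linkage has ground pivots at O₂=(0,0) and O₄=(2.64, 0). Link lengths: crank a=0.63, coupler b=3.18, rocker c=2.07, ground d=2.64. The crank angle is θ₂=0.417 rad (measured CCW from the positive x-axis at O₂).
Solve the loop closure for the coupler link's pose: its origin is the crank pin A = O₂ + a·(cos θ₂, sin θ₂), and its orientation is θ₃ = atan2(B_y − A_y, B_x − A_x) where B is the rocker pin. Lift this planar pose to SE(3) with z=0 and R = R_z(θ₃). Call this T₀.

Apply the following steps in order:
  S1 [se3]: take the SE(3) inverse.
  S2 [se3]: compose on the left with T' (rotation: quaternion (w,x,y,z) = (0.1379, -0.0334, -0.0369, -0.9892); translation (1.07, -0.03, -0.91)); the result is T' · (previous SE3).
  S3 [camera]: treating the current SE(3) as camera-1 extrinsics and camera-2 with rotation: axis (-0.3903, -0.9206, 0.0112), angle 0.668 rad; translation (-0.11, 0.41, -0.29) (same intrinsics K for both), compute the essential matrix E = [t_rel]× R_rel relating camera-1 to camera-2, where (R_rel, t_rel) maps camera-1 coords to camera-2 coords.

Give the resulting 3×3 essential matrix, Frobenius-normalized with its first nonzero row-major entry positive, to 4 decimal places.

matrix = [0.0659 -0.5964 -0.2414; 0.2273 0.0798 0.4472; -0.3112 0.3124 -0.3595]

source (fourbar_fk): coupler pose = R=[0.8404 -0.5419 0.0000; 0.5419 0.8404 0.0000; 0.0000 0.0000 1.0000], t=(0.5760, 0.2552, 0.0000)
after S1 (invert_se3): R=[0.8404 0.5419 0.0000; -0.5419 0.8404 0.0000; 0.0000 0.0000 1.0000], t=(-0.6224, 0.0977, 0.0000)
after S2 (compose_se3): R=[-0.9558 -0.2888 0.0559; 0.2926 -0.9527 0.0822; 0.0295 0.0949 0.9950], t=(1.6942, 0.0445, -0.9512)
after S3 (essential): [0.0659 -0.5964 -0.2414; 0.2273 0.0798 0.4472; -0.3112 0.3124 -0.3595]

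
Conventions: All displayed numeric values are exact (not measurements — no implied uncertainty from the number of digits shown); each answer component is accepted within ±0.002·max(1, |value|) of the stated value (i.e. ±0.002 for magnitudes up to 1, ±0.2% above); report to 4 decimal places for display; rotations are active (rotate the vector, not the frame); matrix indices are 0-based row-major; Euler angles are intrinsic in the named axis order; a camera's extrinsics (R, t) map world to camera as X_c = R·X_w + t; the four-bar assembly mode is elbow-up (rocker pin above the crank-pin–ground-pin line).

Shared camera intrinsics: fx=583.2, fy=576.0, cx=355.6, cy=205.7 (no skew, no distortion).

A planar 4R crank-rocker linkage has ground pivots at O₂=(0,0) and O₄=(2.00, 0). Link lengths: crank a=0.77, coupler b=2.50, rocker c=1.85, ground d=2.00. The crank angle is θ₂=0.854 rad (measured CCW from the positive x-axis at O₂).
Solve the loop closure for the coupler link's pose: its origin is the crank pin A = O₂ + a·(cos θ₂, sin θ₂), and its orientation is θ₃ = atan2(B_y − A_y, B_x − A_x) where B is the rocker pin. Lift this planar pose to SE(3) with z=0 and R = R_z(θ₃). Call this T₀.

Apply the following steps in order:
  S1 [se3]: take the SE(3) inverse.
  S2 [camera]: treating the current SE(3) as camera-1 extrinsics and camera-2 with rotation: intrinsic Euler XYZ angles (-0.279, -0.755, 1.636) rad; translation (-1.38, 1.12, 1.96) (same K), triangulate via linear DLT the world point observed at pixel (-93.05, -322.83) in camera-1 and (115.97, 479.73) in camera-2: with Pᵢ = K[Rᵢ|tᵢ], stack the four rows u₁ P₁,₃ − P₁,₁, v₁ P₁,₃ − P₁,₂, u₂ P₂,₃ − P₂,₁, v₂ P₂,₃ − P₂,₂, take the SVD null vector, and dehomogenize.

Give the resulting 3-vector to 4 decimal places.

source (fourbar_fk): coupler pose = R=[0.8954 -0.4452 0.0000; 0.4452 0.8954 0.0000; 0.0000 0.0000 1.0000], t=(0.5059, 0.5805, 0.0000)
after S1 (invert_se3): R=[0.8954 0.4452 0.0000; -0.4452 0.8954 0.0000; 0.0000 0.0000 1.0000], t=(-0.7114, -0.2946, 0.0000)
after S2 (triangulate): (0.0740, -1.2133, 1.5409)

result = (0.0740, -1.2133, 1.5409)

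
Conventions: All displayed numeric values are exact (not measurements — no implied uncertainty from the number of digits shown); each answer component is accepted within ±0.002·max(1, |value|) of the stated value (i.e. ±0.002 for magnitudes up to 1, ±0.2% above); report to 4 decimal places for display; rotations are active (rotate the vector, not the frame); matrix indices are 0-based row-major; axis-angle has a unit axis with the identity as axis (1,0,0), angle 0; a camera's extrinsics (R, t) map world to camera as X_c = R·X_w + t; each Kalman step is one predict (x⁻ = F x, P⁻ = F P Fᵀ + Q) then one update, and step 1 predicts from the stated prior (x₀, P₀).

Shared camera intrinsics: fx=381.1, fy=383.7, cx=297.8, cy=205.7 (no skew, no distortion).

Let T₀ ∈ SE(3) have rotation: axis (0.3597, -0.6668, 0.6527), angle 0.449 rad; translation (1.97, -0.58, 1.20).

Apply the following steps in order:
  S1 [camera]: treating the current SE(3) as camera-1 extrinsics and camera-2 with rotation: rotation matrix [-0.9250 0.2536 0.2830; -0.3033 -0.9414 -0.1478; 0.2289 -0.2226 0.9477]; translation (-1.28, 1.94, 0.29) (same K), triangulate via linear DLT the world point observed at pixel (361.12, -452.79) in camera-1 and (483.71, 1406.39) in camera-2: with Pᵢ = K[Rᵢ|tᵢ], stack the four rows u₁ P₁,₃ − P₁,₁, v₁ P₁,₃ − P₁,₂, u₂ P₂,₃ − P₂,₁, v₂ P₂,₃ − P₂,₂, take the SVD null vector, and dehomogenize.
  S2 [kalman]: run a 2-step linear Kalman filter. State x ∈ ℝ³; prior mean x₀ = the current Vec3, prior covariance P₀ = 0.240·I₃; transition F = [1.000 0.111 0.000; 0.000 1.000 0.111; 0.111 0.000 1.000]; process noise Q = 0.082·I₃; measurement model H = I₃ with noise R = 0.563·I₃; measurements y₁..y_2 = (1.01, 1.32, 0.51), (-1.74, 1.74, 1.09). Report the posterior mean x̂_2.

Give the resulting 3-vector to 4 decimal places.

result = (-1.1755, 0.5184, 0.8810)

after S1 (triangulate): (-1.9969, -1.2542, 1.0843)
after S2 (kf_track): (-1.1755, 0.5184, 0.8810)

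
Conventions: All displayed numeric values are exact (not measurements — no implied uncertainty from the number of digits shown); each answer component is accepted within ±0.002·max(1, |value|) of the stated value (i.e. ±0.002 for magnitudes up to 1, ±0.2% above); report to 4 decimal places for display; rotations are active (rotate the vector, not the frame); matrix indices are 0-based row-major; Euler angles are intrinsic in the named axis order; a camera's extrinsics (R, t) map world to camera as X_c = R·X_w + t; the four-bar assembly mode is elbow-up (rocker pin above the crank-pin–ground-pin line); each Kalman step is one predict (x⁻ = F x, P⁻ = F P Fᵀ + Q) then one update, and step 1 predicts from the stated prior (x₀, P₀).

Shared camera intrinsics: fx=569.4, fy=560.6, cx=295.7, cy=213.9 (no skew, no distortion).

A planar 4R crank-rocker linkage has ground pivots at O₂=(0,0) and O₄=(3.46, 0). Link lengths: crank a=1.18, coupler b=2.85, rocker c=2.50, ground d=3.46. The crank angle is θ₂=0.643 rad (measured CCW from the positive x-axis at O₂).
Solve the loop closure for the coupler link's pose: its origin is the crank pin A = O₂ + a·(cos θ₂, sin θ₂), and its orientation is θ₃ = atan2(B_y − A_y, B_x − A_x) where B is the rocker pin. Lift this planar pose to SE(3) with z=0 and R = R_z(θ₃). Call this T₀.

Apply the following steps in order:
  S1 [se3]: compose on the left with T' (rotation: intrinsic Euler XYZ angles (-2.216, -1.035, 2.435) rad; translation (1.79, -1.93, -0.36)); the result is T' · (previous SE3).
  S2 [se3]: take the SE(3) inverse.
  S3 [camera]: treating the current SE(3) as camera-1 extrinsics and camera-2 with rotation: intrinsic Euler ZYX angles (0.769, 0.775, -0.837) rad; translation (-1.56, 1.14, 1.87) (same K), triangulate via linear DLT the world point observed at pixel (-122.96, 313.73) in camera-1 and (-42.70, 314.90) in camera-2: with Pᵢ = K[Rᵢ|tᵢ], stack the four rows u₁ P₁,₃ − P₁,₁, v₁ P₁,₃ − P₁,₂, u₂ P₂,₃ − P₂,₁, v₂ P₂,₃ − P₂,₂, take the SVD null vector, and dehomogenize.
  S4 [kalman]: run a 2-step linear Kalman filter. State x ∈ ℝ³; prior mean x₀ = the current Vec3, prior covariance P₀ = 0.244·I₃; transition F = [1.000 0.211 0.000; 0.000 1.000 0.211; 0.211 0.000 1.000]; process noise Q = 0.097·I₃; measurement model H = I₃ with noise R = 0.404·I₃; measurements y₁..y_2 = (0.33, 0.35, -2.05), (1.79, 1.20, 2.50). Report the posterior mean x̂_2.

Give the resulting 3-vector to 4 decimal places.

result = (1.0486, 0.4354, 0.3832)

source (fourbar_fk): coupler pose = R=[0.7821 -0.6232 0.0000; 0.6232 0.7821 0.0000; 0.0000 0.0000 1.0000], t=(0.9444, 0.7075, 0.0000)
after S1 (compose_se3): R=[-0.5102 -0.0173 -0.8599; -0.7070 0.5778 0.4079; 0.4898 0.8160 -0.3070], t=(1.1888, -2.7841, 0.1890)
after S2 (invert_se3): R=[-0.5102 -0.7070 0.4898; -0.0173 0.5778 0.8160; -0.8599 0.4079 -0.3070], t=(-1.4543, 1.4749, 2.2159)
after S3 (triangulate): (0.0934, -0.4698, -0.9828)
after S4 (kf_track): (1.0486, 0.4354, 0.3832)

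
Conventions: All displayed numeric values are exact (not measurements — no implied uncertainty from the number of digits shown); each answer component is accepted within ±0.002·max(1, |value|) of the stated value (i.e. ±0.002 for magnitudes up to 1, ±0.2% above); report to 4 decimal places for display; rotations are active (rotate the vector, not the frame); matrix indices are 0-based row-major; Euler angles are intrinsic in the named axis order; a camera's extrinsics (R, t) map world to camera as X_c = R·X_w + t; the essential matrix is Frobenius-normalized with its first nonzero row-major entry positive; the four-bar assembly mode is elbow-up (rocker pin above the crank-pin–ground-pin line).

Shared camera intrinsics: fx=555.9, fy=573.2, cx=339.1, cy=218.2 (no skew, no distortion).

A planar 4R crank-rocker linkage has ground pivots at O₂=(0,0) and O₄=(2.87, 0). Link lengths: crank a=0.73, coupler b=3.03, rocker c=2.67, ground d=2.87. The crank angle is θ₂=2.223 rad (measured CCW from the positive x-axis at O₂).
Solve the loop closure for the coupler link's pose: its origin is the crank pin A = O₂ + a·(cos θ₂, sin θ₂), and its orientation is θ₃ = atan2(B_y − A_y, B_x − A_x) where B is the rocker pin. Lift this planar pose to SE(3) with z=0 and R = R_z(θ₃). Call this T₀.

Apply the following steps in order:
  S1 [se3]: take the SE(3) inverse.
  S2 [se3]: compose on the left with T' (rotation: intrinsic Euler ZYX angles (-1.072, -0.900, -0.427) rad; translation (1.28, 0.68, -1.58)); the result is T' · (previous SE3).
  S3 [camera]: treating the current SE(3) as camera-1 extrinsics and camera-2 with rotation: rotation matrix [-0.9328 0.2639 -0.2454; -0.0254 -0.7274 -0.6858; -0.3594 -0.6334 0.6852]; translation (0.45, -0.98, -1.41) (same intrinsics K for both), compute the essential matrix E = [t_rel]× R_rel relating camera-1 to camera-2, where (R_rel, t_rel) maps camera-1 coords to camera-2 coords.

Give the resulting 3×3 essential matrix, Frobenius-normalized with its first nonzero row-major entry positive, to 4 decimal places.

source (fourbar_fk): coupler pose = R=[0.7761 -0.6306 0.0000; 0.6306 0.7761 0.0000; 0.0000 0.0000 1.0000], t=(-0.4431, 0.5802, 0.0000)
after S1 (invert_se3): R=[0.7761 0.6306 0.0000; -0.6306 0.7761 0.0000; 0.0000 0.0000 1.0000], t=(-0.0220, -0.7297, 0.0000)
after S2 (compose_se3): R=[-0.3711 0.9283 0.0226; -0.5186 -0.2274 0.8242; 0.7703 0.2942 0.5658], t=(0.5770, 0.5822, -1.4094)
after S3 (essential): [0.1947 0.5207 0.2941; 0.4445 -0.1749 -0.3785; -0.4301 -0.2044 0.0787]

matrix = [0.1947 0.5207 0.2941; 0.4445 -0.1749 -0.3785; -0.4301 -0.2044 0.0787]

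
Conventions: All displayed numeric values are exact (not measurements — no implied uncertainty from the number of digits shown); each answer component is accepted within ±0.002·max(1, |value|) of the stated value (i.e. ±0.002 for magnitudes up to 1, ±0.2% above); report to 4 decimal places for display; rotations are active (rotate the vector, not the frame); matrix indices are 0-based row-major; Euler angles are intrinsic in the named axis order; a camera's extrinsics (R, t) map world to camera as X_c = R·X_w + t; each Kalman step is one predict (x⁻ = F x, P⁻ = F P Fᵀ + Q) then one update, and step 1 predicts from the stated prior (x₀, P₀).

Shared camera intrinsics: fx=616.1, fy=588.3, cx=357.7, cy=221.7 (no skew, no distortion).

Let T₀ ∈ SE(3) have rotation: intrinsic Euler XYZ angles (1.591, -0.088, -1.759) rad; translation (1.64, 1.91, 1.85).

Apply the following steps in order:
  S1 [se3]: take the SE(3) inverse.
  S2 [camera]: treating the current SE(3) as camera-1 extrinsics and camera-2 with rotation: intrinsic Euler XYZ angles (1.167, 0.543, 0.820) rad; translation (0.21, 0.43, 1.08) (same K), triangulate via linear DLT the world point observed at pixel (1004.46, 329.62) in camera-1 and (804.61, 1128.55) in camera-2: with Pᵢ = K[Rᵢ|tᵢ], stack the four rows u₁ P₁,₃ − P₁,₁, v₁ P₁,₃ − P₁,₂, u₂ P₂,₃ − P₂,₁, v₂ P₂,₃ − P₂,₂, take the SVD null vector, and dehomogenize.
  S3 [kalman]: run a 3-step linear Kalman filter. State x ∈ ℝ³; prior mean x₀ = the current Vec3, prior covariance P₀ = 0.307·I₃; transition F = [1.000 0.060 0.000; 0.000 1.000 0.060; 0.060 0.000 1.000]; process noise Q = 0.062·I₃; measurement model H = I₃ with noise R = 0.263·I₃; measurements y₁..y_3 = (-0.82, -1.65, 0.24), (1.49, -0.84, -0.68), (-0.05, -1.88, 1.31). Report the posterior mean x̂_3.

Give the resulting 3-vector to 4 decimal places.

after S1 (invert_se3): R=[-0.1864 0.0363 -0.9818; 0.9785 -0.0825 -0.1888; -0.0879 -0.9959 -0.0201], t=(2.0527, -1.0979, 2.0836)
after S2 (triangulate): (1.3903, -0.4254, -0.7553)
after S3 (kf_track): (0.3567, -1.3674, 0.3132)

result = (0.3567, -1.3674, 0.3132)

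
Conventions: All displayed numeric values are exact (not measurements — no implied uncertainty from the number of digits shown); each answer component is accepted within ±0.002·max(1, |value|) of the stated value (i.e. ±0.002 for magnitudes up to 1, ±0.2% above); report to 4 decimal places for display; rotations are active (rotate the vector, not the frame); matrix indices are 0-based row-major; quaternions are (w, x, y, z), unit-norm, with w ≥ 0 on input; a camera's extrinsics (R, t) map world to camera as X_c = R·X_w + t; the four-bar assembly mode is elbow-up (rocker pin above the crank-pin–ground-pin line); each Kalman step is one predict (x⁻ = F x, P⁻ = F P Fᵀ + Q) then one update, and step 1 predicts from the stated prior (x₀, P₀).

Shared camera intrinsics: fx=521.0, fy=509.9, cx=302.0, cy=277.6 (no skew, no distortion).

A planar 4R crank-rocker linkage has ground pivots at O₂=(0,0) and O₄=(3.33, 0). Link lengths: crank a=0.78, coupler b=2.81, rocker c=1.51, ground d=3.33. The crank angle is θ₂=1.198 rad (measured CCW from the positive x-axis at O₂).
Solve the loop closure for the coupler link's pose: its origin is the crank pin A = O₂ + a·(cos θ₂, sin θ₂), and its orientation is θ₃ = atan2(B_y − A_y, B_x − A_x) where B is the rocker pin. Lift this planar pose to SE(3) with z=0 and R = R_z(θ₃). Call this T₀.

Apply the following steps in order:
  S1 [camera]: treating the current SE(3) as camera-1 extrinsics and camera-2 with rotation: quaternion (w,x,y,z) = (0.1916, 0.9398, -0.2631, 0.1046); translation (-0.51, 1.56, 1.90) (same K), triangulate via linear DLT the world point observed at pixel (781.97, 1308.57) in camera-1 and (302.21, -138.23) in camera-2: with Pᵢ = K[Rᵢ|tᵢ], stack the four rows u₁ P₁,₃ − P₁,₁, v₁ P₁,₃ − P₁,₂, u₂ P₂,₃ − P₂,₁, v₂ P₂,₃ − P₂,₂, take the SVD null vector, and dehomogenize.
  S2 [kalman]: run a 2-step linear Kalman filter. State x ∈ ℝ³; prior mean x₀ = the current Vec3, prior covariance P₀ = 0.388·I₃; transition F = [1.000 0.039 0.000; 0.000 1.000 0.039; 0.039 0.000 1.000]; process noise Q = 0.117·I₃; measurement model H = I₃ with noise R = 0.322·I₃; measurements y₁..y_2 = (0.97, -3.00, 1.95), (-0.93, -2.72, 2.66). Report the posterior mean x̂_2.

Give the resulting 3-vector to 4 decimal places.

result = (0.1391, -1.8566, 2.1970)

source (fourbar_fk): coupler pose = R=[0.9642 -0.2653 0.0000; 0.2653 0.9642 0.0000; 0.0000 0.0000 1.0000], t=(0.2841, 0.7264, 0.0000)
after S1 (triangulate): (1.6607, 1.9209, 1.4932)
after S2 (kf_track): (0.1391, -1.8566, 2.1970)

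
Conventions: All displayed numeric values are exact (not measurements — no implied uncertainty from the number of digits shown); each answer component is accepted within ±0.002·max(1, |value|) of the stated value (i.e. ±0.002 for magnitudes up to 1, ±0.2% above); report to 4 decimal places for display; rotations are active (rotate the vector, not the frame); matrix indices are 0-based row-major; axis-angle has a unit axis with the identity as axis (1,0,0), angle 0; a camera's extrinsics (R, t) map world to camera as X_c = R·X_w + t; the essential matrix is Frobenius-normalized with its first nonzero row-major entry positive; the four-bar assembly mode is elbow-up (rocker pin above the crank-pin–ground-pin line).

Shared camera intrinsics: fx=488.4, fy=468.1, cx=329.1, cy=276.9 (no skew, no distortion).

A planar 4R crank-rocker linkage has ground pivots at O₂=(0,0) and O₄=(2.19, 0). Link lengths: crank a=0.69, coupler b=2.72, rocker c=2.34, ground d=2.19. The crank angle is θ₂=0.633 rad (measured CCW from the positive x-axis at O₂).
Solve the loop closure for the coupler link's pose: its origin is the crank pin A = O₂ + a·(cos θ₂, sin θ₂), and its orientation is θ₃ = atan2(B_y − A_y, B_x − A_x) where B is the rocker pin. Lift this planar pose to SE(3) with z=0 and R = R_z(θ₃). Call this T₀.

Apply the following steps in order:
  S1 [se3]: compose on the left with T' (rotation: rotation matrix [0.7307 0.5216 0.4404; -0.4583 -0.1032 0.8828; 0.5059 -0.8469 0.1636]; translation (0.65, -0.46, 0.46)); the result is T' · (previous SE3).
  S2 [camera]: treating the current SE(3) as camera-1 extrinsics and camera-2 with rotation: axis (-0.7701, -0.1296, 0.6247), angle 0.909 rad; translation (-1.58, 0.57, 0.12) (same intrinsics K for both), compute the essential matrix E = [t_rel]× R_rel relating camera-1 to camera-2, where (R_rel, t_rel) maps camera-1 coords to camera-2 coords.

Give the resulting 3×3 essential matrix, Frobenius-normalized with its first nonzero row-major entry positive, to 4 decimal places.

source (fourbar_fk): coupler pose = R=[0.7111 -0.7031 0.0000; 0.7031 0.7111 0.0000; 0.0000 0.0000 1.0000], t=(0.5563, 0.4082, 0.0000)
after S1 (compose_se3): R=[0.8864 -0.1429 0.4404; -0.3985 0.2488 0.8828; -0.2357 -0.9579 0.1636], t=(1.2694, -0.7571, 0.3958)
after S2 (essential): [0.0597 0.0664 0.0305; 0.2148 0.4194 0.5210; -0.5010 -0.2597 0.4233]

matrix = [0.0597 0.0664 0.0305; 0.2148 0.4194 0.5210; -0.5010 -0.2597 0.4233]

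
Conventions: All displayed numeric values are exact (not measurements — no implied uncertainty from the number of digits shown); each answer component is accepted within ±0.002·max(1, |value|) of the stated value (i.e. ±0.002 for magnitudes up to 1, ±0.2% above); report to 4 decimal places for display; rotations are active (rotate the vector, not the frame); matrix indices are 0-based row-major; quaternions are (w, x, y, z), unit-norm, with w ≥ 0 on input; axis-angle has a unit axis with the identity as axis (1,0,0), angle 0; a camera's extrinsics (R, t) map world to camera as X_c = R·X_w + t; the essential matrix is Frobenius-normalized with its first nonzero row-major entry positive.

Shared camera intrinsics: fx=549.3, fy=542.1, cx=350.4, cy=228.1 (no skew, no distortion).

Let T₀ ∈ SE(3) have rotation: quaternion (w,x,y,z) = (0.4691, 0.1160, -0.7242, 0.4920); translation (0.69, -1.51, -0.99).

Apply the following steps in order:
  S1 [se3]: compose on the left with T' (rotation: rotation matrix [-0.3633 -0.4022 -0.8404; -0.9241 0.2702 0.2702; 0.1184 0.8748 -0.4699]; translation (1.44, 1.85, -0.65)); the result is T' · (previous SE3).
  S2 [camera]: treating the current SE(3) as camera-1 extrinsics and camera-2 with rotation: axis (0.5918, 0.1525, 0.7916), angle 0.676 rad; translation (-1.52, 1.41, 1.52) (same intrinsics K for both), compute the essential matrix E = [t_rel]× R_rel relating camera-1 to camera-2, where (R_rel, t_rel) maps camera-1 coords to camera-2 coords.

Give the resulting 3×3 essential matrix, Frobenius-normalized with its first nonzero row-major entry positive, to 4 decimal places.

after S1 (compose_se3): R=[-0.5913 0.5394 0.5995; 0.7863 0.5508 0.2800; -0.1792 0.6369 -0.7499], t=(2.6286, 0.5369, -1.4240)
after S2 (essential): [0.3984 0.5314 -0.0136; 0.4097 -0.0471 0.1061; 0.3848 -0.4435 0.1804]

matrix = [0.3984 0.5314 -0.0136; 0.4097 -0.0471 0.1061; 0.3848 -0.4435 0.1804]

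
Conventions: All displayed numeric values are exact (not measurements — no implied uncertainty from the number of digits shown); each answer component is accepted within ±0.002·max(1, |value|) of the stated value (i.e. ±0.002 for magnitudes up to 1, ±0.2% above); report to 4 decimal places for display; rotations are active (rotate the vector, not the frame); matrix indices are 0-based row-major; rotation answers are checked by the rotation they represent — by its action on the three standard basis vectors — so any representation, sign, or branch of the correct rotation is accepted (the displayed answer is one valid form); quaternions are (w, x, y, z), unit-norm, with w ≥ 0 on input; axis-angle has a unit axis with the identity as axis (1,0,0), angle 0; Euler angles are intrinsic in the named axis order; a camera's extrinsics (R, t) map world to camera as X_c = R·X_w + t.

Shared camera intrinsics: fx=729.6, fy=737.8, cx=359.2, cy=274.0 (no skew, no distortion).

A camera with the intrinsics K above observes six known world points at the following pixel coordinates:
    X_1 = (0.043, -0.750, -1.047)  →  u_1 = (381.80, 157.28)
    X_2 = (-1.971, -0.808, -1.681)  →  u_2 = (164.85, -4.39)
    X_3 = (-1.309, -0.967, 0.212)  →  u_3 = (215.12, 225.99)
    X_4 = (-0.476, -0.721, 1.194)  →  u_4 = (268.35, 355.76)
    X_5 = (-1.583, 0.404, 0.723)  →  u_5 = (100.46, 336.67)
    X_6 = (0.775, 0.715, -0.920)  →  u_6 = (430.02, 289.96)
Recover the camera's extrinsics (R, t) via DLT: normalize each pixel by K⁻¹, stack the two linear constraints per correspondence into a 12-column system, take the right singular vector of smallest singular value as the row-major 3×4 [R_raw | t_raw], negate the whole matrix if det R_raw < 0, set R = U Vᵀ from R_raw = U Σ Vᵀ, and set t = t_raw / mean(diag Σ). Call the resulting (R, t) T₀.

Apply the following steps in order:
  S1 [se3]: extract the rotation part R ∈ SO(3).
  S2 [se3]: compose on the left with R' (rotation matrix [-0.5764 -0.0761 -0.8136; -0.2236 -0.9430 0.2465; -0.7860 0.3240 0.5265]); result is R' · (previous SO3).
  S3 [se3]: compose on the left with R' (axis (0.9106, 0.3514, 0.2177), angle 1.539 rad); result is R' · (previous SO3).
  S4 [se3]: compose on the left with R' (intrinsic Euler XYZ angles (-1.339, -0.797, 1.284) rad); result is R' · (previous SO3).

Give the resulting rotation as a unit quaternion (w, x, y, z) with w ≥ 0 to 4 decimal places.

rotation (quat) = (0.4526, -0.5713, 0.2236, -0.6471)

source (pnp_recover): camera pose = R=[0.9315 -0.2675 -0.2466; 0.3465 0.4455 0.8255; -0.1110 -0.8544 0.5076], t=(-0.3200, 0.2700, 5.6700)
after S1 (rot_of_se3): [0.9315 -0.2675 -0.2466; 0.3465 0.4455 0.8255; -0.1110 -0.8544 0.5076]
after S2 (compose_so3): [-0.4729 0.8155 -0.3337; -0.5623 -0.5709 -0.5982; -0.6783 -0.0952 0.7285]
after S3 (compose_so3): [-0.8150 0.5762 0.0620; 0.2326 0.4233 -0.8756; -0.5308 -0.6991 -0.4790]
after S4 (compose_so3): [0.0626 0.3302 0.9418; -0.8413 -0.4902 0.2278; 0.5370 -0.8066 0.2471]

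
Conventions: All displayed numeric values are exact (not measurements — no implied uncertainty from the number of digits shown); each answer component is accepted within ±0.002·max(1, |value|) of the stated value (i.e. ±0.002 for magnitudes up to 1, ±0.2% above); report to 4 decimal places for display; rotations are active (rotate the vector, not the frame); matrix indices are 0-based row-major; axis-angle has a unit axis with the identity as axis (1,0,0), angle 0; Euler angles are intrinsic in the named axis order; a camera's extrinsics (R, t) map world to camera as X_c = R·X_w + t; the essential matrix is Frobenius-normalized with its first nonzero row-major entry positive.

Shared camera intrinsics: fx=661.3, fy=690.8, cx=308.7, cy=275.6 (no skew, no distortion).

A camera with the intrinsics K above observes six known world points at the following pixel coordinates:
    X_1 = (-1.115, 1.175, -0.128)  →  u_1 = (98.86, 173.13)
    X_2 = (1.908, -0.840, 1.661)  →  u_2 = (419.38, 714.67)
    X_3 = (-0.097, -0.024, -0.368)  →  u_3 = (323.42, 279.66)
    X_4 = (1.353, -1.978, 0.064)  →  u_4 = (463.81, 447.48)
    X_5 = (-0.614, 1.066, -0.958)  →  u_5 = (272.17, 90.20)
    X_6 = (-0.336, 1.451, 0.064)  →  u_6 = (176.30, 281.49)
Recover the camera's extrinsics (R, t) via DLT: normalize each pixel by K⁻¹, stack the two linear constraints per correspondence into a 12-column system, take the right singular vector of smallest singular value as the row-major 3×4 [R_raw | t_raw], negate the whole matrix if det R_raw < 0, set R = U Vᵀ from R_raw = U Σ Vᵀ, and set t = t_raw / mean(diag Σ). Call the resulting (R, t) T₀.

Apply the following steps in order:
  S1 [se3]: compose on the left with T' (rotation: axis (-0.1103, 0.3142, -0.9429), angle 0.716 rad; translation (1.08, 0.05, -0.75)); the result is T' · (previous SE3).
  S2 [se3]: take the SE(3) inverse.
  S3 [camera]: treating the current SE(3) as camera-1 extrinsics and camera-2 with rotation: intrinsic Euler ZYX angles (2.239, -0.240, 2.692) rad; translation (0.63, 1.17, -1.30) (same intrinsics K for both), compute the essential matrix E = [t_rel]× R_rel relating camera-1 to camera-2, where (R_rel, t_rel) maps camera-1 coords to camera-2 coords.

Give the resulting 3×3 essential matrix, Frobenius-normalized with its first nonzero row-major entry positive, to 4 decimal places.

matrix = [0.4986 0.0493 0.4981; 0.2910 -0.0503 -0.3189; 0.4077 -0.0614 -0.3767]

source (pnp_recover): camera pose = R=[0.8193 -0.1689 -0.5480; 0.5258 -0.1598 0.8354; -0.2286 -0.9726 -0.0421], t=(-0.0300, 0.3800, 4.2597)
after S1 (compose_se3): R=[0.8885 -0.4509 0.0851; -0.1045 -0.0181 0.9944; -0.4468 -0.8924 -0.0632], t=(2.2765, 0.3632, 3.3439)
after S2 (invert_se3): R=[0.8885 -0.1045 -0.4468; -0.4509 -0.0181 -0.8924; 0.0851 0.9944 -0.0632], t=(-0.4908, 4.0171, -0.3436)
after S3 (essential): [0.4986 0.0493 0.4981; 0.2910 -0.0503 -0.3189; 0.4077 -0.0614 -0.3767]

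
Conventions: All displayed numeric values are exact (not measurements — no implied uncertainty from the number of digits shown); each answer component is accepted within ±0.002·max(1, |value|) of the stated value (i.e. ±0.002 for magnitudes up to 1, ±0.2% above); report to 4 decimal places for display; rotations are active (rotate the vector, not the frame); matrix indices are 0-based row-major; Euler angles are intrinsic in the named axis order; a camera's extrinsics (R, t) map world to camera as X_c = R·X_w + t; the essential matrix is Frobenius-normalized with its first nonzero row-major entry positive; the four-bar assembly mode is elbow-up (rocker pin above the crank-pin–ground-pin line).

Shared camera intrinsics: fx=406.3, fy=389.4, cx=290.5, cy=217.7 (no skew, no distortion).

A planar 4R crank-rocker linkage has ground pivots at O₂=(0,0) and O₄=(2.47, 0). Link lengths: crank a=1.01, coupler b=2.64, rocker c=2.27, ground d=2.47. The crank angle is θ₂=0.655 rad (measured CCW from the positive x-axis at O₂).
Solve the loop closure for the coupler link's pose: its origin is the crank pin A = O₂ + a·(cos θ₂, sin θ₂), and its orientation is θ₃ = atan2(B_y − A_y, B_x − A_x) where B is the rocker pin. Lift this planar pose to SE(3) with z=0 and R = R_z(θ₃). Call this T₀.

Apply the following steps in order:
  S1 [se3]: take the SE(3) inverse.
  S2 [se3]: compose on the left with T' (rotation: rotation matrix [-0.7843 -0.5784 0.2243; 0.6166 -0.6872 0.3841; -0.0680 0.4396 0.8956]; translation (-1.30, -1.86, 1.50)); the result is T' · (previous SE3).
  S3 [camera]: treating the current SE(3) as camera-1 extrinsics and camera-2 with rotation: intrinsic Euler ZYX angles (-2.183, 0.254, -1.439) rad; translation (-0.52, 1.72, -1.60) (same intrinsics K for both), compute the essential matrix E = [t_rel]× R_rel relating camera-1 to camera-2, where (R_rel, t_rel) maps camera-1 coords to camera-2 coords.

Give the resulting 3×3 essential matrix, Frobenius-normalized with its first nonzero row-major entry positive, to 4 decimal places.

matrix = [0.0955 0.2406 0.0514; -0.6300 -0.0474 0.3060; -0.0361 -0.6156 -0.2393]

source (fourbar_fk): coupler pose = R=[0.7908 -0.6120 0.0000; 0.6120 0.7908 0.0000; 0.0000 0.0000 1.0000], t=(0.8010, 0.6153, 0.0000)
after S1 (invert_se3): R=[0.7908 0.6120 0.0000; -0.6120 0.7908 0.0000; 0.0000 0.0000 1.0000], t=(-1.0100, 0.0037, 0.0000)
after S2 (compose_se3): R=[-0.2663 -0.9374 0.2243; 0.9082 -0.1661 0.3841; -0.3228 0.3060 0.8956], t=(-0.5100, -2.4853, 1.5703)
after S3 (essential): [0.0955 0.2406 0.0514; -0.6300 -0.0474 0.3060; -0.0361 -0.6156 -0.2393]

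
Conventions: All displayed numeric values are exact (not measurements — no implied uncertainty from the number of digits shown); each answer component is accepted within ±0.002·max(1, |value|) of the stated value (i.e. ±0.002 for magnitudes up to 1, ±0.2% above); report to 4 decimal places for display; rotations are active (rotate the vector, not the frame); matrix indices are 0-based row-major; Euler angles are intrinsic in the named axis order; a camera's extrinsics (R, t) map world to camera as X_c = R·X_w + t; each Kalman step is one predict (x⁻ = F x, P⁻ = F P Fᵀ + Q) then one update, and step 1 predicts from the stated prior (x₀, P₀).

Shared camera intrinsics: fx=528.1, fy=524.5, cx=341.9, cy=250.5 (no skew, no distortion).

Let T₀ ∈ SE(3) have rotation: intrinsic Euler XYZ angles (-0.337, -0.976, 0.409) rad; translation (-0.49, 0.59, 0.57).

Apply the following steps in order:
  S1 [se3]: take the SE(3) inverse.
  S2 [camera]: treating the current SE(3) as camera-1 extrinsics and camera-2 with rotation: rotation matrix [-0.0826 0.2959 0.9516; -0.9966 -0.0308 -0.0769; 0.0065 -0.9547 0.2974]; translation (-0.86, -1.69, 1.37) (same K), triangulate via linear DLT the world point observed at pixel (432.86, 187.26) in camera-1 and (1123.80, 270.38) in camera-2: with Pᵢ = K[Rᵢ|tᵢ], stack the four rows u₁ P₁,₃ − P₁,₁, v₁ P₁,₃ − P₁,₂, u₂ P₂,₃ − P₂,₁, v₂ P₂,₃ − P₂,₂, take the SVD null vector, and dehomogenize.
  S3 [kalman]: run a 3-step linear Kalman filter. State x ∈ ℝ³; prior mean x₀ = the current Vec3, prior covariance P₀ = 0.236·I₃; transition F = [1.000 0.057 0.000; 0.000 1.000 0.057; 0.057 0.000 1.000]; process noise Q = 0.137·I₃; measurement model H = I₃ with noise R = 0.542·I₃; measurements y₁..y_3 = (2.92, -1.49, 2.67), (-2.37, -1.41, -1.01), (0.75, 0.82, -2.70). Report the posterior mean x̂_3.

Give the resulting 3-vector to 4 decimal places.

result = (-0.3254, 0.0332, -0.5247)

after S1 (invert_se3): R=[0.5141 0.6266 0.5857; -0.2228 0.7570 -0.6142; -0.8283 0.1853 0.5288], t=(-0.4516, -0.2057, -0.8166)
after S2 (triangulate): (-1.9172, 0.9943, 1.9790)
after S3 (kf_track): (-0.3254, 0.0332, -0.5247)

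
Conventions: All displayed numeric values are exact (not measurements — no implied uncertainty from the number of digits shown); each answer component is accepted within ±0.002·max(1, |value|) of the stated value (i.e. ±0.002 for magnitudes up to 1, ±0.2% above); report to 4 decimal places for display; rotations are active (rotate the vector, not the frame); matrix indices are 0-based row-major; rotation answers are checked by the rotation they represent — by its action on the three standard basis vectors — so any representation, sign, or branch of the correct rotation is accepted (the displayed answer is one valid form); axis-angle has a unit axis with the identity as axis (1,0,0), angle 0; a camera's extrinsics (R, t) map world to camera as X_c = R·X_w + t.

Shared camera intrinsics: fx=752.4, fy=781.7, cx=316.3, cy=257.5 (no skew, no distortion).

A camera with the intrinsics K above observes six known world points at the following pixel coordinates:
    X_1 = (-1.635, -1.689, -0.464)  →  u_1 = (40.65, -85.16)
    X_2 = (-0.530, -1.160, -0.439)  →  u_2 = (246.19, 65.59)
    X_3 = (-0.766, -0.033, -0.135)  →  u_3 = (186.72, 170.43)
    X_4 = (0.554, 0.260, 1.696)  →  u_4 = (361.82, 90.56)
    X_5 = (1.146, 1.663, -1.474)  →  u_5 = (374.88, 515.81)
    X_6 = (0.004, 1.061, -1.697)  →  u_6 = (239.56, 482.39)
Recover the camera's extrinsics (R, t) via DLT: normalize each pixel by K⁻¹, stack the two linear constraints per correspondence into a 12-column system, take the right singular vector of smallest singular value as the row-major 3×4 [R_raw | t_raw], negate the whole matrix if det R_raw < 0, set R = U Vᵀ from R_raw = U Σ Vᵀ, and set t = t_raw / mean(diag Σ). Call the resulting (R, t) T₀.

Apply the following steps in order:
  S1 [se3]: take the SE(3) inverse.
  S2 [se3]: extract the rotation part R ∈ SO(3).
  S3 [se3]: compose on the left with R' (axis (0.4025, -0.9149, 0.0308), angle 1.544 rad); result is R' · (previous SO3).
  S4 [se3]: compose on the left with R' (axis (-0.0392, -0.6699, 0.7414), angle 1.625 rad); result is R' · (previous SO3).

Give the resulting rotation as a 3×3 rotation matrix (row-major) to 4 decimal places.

source (pnp_recover): camera pose = R=[0.9652 -0.2558 0.0551; 0.2124 0.6427 -0.7361; 0.1529 0.7221 0.6747], t=(-0.1500, -0.4900, 5.3901)
after S1 (invert_se3): R=[0.9652 0.2124 0.1529; -0.2558 0.6427 0.7221; 0.0551 -0.7361 0.6747], t=(-0.5750, -3.6158, -3.9889)
after S2 (rot_of_se3): [0.9652 0.2124 0.1529; -0.2558 0.6427 0.7221; 0.0551 -0.7361 0.6747]
after S3 (compose_so3): [0.2278 0.4534 -0.8617; -0.5551 0.7876 0.2676; 0.8000 0.4174 0.4311]
after S4 (compose_so3): [-0.1760 -0.8771 -0.4470; -0.4451 0.4759 -0.7585; 0.8780 0.0654 -0.4741]

rotation (matrix) = ((-0.1760, -0.8771, -0.4470), (-0.4451, 0.4759, -0.7585), (0.8780, 0.0654, -0.4741))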